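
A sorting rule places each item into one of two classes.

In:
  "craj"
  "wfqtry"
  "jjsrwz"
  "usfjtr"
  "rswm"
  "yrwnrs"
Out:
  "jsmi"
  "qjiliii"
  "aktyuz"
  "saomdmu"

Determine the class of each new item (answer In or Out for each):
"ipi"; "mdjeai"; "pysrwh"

The distinguishing property — contains 'r' — holds for all the 'In' cases and none of the 'Out' cases.
"ipi": Out (no 'r').
"mdjeai": Out (no 'r').
"pysrwh": In (has 'r').

Out, Out, In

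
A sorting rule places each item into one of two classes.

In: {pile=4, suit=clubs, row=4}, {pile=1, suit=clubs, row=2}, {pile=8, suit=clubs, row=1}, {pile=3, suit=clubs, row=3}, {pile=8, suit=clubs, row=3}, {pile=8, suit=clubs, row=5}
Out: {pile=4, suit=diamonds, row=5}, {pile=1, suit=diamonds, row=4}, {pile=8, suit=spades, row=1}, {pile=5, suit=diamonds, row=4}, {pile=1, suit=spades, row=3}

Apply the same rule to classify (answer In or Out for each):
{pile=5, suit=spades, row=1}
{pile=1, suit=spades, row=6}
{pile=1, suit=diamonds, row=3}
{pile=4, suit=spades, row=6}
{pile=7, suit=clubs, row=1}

Out, Out, Out, Out, In

'In' ⟺ suit is clubs.
Out: {pile=5, suit=spades, row=1}, since suit is spades. Out: {pile=1, suit=spades, row=6}, since suit is spades. Out: {pile=1, suit=diamonds, row=3}, since suit is diamonds. Out: {pile=4, suit=spades, row=6}, since suit is spades. In: {pile=7, suit=clubs, row=1}, since suit is clubs.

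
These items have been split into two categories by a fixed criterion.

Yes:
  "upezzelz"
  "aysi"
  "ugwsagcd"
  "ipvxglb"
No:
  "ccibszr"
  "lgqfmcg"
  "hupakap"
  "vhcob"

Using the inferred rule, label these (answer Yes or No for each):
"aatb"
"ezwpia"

Yes, Yes

'Yes' ⟺ starts with a vowel.
"aatb": starts with 'a', qualifies → Yes. "ezwpia": starts with 'e', qualifies → Yes.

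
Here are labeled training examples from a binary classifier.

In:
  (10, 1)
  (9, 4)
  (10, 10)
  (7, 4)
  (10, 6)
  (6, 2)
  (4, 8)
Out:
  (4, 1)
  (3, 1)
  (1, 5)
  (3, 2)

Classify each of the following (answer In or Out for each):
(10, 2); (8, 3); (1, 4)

In, In, Out

All 'In' examples share one property — sum ≥ 8 — and every 'Out' example lacks it.
In: (10, 2), since 10+2 = 12.
In: (8, 3), since 8+3 = 11.
Out: (1, 4), since 1+4 = 5.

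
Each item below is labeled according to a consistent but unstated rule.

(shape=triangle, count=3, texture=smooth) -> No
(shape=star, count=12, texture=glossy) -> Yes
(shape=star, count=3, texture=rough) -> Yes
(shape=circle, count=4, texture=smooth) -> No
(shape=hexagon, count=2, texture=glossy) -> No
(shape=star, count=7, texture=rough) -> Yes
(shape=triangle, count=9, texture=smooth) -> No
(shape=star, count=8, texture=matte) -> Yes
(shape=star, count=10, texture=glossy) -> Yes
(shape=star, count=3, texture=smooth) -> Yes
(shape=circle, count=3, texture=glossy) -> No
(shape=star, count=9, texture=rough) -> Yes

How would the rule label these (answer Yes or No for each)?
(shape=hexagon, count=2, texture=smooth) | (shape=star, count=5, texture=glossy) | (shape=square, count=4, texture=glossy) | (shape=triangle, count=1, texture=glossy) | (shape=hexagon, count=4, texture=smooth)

Comparing the two groups points to one rule — shape is star.
(shape=hexagon, count=2, texture=smooth): shape is hexagon — doesn't qualify, so No. (shape=star, count=5, texture=glossy): shape is star — fits, so Yes. (shape=square, count=4, texture=glossy): shape is square — doesn't qualify, so No. (shape=triangle, count=1, texture=glossy): shape is triangle — doesn't qualify, so No. (shape=hexagon, count=4, texture=smooth): shape is hexagon — doesn't qualify, so No.

No, Yes, No, No, No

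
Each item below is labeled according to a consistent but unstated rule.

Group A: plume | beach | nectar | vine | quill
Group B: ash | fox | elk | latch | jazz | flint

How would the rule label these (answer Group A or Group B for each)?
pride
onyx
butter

Rule: has ≥ 2 vowels. This holds for each 'Group A' example and fails for each 'Group B' one.

Group A, Group B, Group A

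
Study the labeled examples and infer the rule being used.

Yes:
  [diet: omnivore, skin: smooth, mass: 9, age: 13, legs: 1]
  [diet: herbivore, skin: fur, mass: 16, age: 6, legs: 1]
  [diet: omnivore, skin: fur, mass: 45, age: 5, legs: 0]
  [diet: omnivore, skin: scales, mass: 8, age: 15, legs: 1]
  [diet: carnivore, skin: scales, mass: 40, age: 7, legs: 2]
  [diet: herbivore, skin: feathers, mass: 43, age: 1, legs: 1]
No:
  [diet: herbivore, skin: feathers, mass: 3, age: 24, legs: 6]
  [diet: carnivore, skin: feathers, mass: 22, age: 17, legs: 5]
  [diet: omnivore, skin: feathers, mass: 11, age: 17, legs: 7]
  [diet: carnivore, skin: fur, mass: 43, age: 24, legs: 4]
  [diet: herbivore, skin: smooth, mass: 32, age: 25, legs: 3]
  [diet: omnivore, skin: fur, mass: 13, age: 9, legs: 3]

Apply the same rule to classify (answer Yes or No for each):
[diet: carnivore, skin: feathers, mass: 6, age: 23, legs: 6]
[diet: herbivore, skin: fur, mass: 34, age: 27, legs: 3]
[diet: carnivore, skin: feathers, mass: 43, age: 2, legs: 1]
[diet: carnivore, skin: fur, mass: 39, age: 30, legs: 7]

One predicate separates the groups cleanly: legs ≤ 2.
[diet: carnivore, skin: feathers, mass: 6, age: 23, legs: 6] — legs = 6, hence No.
[diet: herbivore, skin: fur, mass: 34, age: 27, legs: 3] — legs = 3, hence No.
[diet: carnivore, skin: feathers, mass: 43, age: 2, legs: 1] — legs = 1, hence Yes.
[diet: carnivore, skin: fur, mass: 39, age: 30, legs: 7] — legs = 7, hence No.

No, No, Yes, No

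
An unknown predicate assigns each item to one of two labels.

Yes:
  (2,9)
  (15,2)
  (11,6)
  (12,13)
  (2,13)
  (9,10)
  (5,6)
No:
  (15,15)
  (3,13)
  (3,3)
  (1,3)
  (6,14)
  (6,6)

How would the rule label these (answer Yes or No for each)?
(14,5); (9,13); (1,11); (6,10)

Yes, No, No, No

Comparing the two groups points to one rule — sum is odd.
(14,5): Yes (14+5 = 19). (9,13): No (9+13 = 22). (1,11): No (1+11 = 12). (6,10): No (6+10 = 16).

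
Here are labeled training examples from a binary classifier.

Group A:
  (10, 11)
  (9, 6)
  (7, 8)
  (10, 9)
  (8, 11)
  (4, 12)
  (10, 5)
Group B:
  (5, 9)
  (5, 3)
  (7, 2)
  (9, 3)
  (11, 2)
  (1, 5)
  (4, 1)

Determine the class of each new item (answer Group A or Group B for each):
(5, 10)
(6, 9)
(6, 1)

Group A, Group A, Group B

All 'Group A' examples share one property — sum ≥ 15 — and every 'Group B' example lacks it.
(5, 10): 5+10 = 15 — passes, so Group A.
(6, 9): 6+9 = 15 — passes, so Group A.
(6, 1): 6+1 = 7 — does not pass, so Group B.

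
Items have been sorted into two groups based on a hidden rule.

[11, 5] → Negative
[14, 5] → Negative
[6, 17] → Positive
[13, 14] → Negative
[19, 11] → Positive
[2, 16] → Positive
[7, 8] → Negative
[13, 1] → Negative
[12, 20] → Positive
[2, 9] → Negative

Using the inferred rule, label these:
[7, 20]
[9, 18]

Positive, Positive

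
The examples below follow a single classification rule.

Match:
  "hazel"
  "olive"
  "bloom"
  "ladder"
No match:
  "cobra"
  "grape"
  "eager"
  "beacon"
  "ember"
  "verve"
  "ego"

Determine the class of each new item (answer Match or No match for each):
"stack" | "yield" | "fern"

No match, Match, No match

The simplest hypothesis consistent with all the labels is: contains 'l'.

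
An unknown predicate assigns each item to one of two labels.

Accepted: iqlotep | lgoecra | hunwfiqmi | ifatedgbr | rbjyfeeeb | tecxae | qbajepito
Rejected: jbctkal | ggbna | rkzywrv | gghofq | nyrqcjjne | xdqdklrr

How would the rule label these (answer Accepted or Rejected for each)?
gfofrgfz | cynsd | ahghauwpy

The rule appears to be: has ≥ 2 vowels.
Rejected: gfofrgfz, since 1 vowel. Rejected: cynsd, since 0 vowels. Accepted: ahghauwpy, since 3 vowels.

Rejected, Rejected, Accepted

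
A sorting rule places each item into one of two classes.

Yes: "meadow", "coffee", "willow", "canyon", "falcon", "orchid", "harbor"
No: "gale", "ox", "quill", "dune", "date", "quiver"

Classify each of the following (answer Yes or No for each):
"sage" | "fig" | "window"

No, No, Yes

The common property of the 'Yes' items is: length 6 AND contains 'o'. No 'No' item has it.
No: "sage", since length 4, no 'o'.
No: "fig", since length 3, no 'o'.
Yes: "window", since length 6, has 'o'.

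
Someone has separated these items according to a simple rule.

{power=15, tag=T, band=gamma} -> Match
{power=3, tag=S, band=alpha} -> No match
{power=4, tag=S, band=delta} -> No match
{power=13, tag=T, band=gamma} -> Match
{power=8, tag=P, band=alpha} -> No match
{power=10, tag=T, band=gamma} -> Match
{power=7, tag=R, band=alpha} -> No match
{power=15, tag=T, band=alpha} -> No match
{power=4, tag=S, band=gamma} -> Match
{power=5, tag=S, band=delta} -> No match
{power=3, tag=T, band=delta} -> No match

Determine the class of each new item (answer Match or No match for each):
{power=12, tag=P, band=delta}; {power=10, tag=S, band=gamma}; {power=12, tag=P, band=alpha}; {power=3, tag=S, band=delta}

No match, Match, No match, No match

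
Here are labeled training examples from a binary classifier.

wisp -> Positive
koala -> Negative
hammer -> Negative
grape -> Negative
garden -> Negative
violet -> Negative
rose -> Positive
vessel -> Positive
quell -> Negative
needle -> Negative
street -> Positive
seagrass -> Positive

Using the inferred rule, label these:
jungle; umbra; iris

Negative, Negative, Positive

'Positive' ⟺ contains 's'.
jungle: Negative (no 's'). umbra: Negative (no 's'). iris: Positive (has 's').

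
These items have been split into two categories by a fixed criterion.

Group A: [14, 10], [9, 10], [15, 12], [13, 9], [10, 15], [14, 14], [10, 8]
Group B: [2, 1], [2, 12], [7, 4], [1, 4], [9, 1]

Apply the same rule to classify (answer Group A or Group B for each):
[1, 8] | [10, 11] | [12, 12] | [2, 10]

All 'Group A' examples share one property — sum ≥ 18 — and every 'Group B' example lacks it.

Group B, Group A, Group A, Group B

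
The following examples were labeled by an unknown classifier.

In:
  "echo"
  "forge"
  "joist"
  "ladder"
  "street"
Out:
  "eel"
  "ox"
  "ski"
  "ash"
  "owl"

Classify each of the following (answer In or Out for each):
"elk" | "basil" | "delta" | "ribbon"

The pattern is that an item is 'In' exactly when: length ≥ 4.
"elk": Out (length 3). "basil": In (length 5). "delta": In (length 5). "ribbon": In (length 6).

Out, In, In, In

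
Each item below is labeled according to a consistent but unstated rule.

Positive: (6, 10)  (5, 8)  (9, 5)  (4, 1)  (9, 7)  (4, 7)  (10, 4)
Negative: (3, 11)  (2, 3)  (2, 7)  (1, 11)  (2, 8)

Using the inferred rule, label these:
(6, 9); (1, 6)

Positive, Negative

One predicate separates the groups cleanly: first ≥ 4.
(6, 9): first 6 — satisfies this, so Positive.
(1, 6): first 1 — does not satisfy this, so Negative.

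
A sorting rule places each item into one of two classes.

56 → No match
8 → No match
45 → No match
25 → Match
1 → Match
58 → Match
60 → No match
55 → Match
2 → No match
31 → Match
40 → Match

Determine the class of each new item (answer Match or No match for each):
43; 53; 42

The rule appears to be: ≡ 1 (mod 3).
Match: 43, since 43 mod 3 = 1. No match: 53, since 53 mod 3 = 2. No match: 42, since 42 mod 3 = 0.

Match, No match, No match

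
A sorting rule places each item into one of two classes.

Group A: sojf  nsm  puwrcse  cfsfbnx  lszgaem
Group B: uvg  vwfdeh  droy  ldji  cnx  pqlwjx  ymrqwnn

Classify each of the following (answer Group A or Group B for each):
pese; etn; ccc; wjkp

Looking at the examples, the only property every 'Group A' case has and every 'Group B' case lacks is: contains 's'.
Group A: pese, since has 's'. Group B: etn, since no 's'. Group B: ccc, since no 's'. Group B: wjkp, since no 's'.

Group A, Group B, Group B, Group B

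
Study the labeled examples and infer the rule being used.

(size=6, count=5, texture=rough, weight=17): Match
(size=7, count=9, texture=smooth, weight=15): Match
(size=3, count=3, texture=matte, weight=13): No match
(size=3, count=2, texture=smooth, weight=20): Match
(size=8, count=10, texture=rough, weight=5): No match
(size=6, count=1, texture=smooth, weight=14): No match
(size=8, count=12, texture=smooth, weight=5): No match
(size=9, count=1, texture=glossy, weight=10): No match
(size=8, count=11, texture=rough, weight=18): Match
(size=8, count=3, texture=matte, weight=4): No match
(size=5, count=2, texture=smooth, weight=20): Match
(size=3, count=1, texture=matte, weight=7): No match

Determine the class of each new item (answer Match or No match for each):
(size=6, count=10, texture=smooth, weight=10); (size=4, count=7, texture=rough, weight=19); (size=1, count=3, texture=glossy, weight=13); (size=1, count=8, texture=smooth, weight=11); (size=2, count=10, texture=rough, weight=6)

One predicate separates the groups cleanly: weight ≥ 15.

No match, Match, No match, No match, No match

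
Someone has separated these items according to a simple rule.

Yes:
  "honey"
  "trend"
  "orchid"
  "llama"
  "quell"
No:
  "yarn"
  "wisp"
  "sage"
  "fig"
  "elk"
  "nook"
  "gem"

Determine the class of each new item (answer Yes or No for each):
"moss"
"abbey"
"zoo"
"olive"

No, Yes, No, Yes

The simplest hypothesis consistent with all the labels is: length ≥ 5.
"moss": No (length 4). "abbey": Yes (length 5). "zoo": No (length 3). "olive": Yes (length 5).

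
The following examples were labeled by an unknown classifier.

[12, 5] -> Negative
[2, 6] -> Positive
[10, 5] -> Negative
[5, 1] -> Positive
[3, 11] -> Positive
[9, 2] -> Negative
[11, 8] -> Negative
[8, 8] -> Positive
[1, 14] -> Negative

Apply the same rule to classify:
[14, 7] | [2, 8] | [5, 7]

Negative, Positive, Positive

All 'Positive' examples share one property — sum is even — and every 'Negative' example lacks it.
[14, 7]: Negative (14+7 = 21).
[2, 8]: Positive (2+8 = 10).
[5, 7]: Positive (5+7 = 12).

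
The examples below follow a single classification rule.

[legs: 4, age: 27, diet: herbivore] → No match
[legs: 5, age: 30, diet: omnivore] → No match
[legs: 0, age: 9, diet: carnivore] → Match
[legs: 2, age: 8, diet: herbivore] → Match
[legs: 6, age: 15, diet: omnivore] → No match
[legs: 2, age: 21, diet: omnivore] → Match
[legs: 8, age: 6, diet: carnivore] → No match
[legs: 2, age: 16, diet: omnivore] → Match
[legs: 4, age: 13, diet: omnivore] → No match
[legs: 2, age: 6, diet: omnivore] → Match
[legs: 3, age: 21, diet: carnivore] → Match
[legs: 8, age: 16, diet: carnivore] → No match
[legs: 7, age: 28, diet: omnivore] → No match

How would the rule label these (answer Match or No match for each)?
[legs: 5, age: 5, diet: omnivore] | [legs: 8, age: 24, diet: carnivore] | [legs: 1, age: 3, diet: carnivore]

No match, No match, Match

Every 'Match' example satisfies: legs ≤ 3. None of the 'No match' examples do.
[legs: 5, age: 5, diet: omnivore]: legs = 5, fails this test → No match. [legs: 8, age: 24, diet: carnivore]: legs = 8, fails this test → No match. [legs: 1, age: 3, diet: carnivore]: legs = 1, satisfies this → Match.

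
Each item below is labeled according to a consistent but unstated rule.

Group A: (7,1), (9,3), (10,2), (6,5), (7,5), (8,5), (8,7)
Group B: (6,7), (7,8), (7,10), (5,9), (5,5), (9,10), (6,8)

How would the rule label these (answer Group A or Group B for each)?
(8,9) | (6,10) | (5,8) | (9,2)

Looking at the examples, the only property every 'Group A' case has and every 'Group B' case lacks is: first > second.
Group B: (8,9), since 8 < 9. Group B: (6,10), since 6 < 10. Group B: (5,8), since 5 < 8. Group A: (9,2), since 9 > 2.

Group B, Group B, Group B, Group A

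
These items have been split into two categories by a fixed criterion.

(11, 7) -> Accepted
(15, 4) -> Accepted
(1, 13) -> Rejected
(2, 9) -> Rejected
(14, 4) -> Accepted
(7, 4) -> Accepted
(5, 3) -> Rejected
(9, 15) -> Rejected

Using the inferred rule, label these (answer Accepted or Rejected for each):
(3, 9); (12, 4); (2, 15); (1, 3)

'Accepted' ⟺ first > second AND sum ≥ 11.
(3, 9) → 3 < 9, 3+9 = 12 → Rejected. (12, 4) → 12 > 4, 12+4 = 16 → Accepted. (2, 15) → 2 < 15, 2+15 = 17 → Rejected. (1, 3) → 1 < 3, 1+3 = 4 → Rejected.

Rejected, Accepted, Rejected, Rejected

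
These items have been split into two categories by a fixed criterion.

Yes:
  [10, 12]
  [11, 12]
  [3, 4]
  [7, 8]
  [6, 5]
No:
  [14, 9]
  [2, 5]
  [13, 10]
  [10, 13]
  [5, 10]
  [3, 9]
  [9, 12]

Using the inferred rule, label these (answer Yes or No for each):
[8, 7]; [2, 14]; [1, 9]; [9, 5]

Yes, No, No, No

The rule appears to be: |first − second| ≤ 2.
Yes: [8, 7], since |8−7| = 1.
No: [2, 14], since |2−14| = 12.
No: [1, 9], since |1−9| = 8.
No: [9, 5], since |9−5| = 4.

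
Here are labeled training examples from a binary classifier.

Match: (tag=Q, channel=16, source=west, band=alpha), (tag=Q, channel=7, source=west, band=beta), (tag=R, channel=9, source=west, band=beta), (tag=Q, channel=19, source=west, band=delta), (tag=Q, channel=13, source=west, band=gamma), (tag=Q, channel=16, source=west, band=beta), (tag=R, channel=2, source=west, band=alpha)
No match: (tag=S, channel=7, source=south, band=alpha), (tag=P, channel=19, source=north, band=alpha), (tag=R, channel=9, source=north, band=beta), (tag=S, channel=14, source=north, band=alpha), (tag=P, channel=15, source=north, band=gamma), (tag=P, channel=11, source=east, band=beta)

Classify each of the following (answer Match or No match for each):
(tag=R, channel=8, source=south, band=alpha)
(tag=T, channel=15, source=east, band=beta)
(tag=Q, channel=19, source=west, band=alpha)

Rule: source is west. This holds for each 'Match' example and fails for each 'No match' one.
(tag=R, channel=8, source=south, band=alpha) → source is south → No match.
(tag=T, channel=15, source=east, band=beta) → source is east → No match.
(tag=Q, channel=19, source=west, band=alpha) → source is west → Match.

No match, No match, Match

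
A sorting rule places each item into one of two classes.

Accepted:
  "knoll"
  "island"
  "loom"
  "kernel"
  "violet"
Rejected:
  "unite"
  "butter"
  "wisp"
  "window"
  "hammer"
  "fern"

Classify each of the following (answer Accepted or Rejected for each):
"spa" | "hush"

Rejected, Rejected

The pattern is that an item is 'Accepted' exactly when: contains 'l'.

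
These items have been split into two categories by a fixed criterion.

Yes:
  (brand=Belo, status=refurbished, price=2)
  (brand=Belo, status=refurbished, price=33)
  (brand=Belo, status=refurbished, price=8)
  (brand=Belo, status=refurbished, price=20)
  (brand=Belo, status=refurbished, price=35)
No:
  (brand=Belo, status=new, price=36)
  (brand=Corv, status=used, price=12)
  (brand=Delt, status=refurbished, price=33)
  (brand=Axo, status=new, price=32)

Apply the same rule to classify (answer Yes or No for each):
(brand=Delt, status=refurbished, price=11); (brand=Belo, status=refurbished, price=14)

One predicate separates the groups cleanly: brand is Belo AND status is refurbished.
(brand=Delt, status=refurbished, price=11) — brand is Delt, status is refurbished, hence No.
(brand=Belo, status=refurbished, price=14) — brand is Belo, status is refurbished, hence Yes.

No, Yes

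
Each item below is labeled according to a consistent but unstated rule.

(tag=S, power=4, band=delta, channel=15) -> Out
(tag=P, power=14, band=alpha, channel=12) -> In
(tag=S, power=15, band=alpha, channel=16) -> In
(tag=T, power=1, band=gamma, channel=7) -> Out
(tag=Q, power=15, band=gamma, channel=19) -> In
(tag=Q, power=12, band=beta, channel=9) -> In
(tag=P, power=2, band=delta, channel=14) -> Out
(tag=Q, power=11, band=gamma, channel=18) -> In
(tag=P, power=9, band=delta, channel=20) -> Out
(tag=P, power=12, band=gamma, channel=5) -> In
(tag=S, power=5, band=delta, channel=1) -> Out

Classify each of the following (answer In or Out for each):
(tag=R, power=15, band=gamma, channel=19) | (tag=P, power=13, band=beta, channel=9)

In, In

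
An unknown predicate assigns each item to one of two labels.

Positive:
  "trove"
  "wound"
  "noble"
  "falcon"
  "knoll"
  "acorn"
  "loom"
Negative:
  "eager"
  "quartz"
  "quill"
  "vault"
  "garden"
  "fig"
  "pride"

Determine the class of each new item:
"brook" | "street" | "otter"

Positive, Negative, Positive

The rule appears to be: contains 'o'.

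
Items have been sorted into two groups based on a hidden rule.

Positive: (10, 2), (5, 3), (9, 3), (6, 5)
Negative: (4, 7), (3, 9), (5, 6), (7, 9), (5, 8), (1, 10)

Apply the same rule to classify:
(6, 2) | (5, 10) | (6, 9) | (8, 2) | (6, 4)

Positive, Negative, Negative, Positive, Positive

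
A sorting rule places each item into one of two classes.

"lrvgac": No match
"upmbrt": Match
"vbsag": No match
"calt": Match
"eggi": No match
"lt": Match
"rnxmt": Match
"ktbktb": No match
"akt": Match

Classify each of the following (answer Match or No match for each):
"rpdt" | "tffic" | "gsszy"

Match, No match, No match

The distinguishing property — ends with 't' — holds for all the 'Match' cases and none of the 'No match' cases.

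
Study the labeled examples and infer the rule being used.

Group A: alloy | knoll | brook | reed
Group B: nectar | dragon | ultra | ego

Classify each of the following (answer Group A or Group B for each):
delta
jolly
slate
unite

Group B, Group A, Group B, Group B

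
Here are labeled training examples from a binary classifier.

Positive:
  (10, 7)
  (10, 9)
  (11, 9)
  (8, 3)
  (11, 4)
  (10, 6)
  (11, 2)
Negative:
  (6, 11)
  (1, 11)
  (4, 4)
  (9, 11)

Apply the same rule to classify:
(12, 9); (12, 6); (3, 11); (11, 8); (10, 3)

Positive, Positive, Negative, Positive, Positive

Rule: first > second. This holds for each 'Positive' example and fails for each 'Negative' one.
Positive: (12, 9), since 12 > 9. Positive: (12, 6), since 12 > 6. Negative: (3, 11), since 3 < 11. Positive: (11, 8), since 11 > 8. Positive: (10, 3), since 10 > 3.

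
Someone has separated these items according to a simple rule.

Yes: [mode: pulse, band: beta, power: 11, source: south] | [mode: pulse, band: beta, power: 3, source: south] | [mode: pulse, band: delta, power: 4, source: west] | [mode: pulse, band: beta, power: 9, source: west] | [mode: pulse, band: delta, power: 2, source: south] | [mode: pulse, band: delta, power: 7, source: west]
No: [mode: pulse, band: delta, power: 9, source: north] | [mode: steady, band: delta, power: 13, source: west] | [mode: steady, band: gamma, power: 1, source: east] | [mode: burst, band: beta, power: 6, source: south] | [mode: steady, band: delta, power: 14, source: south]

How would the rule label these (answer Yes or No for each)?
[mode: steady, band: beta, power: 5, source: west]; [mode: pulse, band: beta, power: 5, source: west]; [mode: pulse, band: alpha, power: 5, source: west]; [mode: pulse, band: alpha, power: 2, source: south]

No, Yes, Yes, Yes

The classifier is using: source is not north AND mode is pulse.
[mode: steady, band: beta, power: 5, source: west] → source is west, mode is steady → No.
[mode: pulse, band: beta, power: 5, source: west] → source is west, mode is pulse → Yes.
[mode: pulse, band: alpha, power: 5, source: west] → source is west, mode is pulse → Yes.
[mode: pulse, band: alpha, power: 2, source: south] → source is south, mode is pulse → Yes.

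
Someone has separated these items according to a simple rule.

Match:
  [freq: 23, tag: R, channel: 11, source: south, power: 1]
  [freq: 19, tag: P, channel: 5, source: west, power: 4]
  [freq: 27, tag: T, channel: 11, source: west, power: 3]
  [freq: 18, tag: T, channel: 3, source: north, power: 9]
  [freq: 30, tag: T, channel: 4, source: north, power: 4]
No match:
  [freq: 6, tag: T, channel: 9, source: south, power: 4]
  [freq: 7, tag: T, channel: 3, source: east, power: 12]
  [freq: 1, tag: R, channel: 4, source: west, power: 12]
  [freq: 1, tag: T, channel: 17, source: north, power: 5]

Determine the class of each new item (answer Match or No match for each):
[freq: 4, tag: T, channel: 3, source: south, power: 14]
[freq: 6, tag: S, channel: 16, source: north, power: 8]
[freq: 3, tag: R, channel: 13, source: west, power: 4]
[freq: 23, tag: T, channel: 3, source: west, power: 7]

No match, No match, No match, Match

Rule: freq ≥ 18. This holds for each 'Match' example and fails for each 'No match' one.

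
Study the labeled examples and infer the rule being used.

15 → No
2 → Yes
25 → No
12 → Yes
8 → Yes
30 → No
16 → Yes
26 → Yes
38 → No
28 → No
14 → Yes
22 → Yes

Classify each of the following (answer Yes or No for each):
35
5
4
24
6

One predicate separates the groups cleanly: even AND at most 26.
35: 35 is odd, 35 > 26, lacks this property → No. 5: 5 is odd, 5 ≤ 26, lacks this property → No. 4: 4 is even, 4 ≤ 26, matches → Yes. 24: 24 is even, 24 ≤ 26, matches → Yes. 6: 6 is even, 6 ≤ 26, matches → Yes.

No, No, Yes, Yes, Yes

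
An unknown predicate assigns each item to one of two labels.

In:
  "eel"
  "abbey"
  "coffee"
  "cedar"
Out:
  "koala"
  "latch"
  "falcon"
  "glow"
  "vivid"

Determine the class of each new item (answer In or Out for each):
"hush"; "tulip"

Out, Out

The simplest hypothesis consistent with all the labels is: contains 'e'.
Out: "hush", since no 'e'.
Out: "tulip", since no 'e'.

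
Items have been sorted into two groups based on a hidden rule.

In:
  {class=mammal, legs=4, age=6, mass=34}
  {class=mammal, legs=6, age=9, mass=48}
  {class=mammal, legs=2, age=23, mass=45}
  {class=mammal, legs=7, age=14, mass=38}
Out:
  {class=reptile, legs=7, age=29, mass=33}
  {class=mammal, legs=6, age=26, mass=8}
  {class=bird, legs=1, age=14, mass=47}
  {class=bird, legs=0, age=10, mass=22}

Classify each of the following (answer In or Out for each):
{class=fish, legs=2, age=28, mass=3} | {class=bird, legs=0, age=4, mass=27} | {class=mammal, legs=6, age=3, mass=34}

Out, Out, In

The common property of the 'In' items is: class is mammal AND age ≤ 23. No 'Out' item has it.
{class=fish, legs=2, age=28, mass=3} — class is fish, age = 28, hence Out.
{class=bird, legs=0, age=4, mass=27} — class is bird, age = 4, hence Out.
{class=mammal, legs=6, age=3, mass=34} — class is mammal, age = 3, hence In.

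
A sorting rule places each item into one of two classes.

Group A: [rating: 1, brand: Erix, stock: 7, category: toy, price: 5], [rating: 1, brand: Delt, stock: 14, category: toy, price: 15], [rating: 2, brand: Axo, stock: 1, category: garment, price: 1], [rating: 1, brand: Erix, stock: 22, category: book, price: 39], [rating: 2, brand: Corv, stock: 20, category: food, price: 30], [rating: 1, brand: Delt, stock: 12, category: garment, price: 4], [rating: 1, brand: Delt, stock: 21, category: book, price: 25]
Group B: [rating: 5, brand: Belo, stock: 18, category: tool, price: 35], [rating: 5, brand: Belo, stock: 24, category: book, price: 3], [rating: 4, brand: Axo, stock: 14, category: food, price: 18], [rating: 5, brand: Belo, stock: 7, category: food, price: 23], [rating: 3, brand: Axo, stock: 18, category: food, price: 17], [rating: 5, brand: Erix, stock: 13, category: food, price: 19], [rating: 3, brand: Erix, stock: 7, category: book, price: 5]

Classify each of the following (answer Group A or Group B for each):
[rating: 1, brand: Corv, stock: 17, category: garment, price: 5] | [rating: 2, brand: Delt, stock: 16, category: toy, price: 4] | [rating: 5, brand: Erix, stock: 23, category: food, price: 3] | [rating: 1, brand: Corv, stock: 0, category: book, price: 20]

The pattern is that an item is 'Group A' exactly when: rating ≤ 2.
[rating: 1, brand: Corv, stock: 17, category: garment, price: 5]: Group A (rating = 1).
[rating: 2, brand: Delt, stock: 16, category: toy, price: 4]: Group A (rating = 2).
[rating: 5, brand: Erix, stock: 23, category: food, price: 3]: Group B (rating = 5).
[rating: 1, brand: Corv, stock: 0, category: book, price: 20]: Group A (rating = 1).

Group A, Group A, Group B, Group A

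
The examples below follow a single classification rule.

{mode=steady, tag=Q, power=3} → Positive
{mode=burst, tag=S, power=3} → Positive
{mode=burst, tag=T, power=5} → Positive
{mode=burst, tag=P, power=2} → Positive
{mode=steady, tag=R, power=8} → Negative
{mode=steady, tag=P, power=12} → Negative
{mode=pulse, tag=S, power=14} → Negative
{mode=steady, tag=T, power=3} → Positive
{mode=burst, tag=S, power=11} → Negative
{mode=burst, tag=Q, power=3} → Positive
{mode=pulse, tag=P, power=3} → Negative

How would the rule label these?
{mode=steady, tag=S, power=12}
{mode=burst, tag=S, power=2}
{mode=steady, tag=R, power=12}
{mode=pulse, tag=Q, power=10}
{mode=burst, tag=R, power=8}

Every 'Positive' example satisfies: mode is not pulse AND power ≤ 5. None of the 'Negative' examples do.
{mode=steady, tag=S, power=12}: mode is steady, power = 12 — does not pass, so Negative. {mode=burst, tag=S, power=2}: mode is burst, power = 2 — satisfies this, so Positive. {mode=steady, tag=R, power=12}: mode is steady, power = 12 — does not pass, so Negative. {mode=pulse, tag=Q, power=10}: mode is pulse, power = 10 — does not pass, so Negative. {mode=burst, tag=R, power=8}: mode is burst, power = 8 — does not pass, so Negative.

Negative, Positive, Negative, Negative, Negative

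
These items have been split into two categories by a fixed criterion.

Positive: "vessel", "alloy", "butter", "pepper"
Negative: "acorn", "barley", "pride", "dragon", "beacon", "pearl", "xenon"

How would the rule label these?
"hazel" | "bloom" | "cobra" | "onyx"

Negative, Positive, Negative, Negative

Rule: has a double letter. This holds for each 'Positive' example and fails for each 'Negative' one.
Negative: "hazel", since no doubled letter. Positive: "bloom", since 'oo' doubled. Negative: "cobra", since no doubled letter. Negative: "onyx", since no doubled letter.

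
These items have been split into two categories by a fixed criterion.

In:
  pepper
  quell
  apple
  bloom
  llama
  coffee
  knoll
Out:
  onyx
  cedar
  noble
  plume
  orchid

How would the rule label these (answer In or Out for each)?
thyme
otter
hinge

Out, In, Out

The simplest hypothesis consistent with all the labels is: has a double letter.
thyme — no doubled letter, hence Out.
otter — 'tt' doubled, hence In.
hinge — no doubled letter, hence Out.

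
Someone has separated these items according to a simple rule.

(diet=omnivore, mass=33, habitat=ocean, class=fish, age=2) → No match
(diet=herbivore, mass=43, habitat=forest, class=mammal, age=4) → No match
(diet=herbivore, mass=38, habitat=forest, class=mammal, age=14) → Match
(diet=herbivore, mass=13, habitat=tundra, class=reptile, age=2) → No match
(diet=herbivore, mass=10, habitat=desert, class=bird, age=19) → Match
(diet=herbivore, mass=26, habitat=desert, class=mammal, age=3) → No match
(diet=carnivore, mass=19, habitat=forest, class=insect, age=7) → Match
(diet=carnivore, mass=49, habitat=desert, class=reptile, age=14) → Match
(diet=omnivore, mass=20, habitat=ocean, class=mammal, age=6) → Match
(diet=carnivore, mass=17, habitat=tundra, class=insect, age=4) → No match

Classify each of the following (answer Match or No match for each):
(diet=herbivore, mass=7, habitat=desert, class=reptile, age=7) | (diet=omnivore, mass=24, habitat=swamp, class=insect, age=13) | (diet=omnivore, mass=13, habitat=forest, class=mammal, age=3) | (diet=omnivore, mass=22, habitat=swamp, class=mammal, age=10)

All 'Match' examples share one property — age ≥ 6 — and every 'No match' example lacks it.
(diet=herbivore, mass=7, habitat=desert, class=reptile, age=7): age = 7 — matches, so Match.
(diet=omnivore, mass=24, habitat=swamp, class=insect, age=13): age = 13 — matches, so Match.
(diet=omnivore, mass=13, habitat=forest, class=mammal, age=3): age = 3 — fails the rule, so No match.
(diet=omnivore, mass=22, habitat=swamp, class=mammal, age=10): age = 10 — matches, so Match.

Match, Match, No match, Match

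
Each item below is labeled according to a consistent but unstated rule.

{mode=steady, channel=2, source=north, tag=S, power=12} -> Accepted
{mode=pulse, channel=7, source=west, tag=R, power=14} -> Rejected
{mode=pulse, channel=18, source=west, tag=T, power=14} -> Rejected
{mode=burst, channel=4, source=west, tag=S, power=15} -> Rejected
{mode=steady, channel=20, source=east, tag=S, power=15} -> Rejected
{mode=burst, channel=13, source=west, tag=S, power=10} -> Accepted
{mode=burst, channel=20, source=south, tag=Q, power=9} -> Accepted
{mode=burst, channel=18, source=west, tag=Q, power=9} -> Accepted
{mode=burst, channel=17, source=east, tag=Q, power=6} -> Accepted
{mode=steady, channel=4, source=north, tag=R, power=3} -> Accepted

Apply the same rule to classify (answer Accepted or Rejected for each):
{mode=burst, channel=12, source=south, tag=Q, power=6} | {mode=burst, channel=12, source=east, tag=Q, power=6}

Accepted, Accepted

'Accepted' ⟺ power ≤ 12.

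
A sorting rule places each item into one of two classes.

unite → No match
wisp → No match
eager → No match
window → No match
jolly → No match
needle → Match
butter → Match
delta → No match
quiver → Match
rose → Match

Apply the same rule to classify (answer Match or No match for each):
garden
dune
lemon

The rule appears to be: even length AND contains 'e'.
garden: length 6, has 'e' — has this property, so Match. dune: length 4, has 'e' — has this property, so Match. lemon: length 5, has 'e' — doesn't qualify, so No match.

Match, Match, No match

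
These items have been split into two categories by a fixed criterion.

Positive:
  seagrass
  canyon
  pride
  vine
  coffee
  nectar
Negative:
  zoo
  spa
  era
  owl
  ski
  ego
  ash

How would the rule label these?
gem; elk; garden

The simplest hypothesis consistent with all the labels is: length ≥ 4.

Negative, Negative, Positive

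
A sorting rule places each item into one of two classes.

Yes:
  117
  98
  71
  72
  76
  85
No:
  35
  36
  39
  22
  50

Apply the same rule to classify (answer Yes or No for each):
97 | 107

Yes, Yes

A rule that fits every label: at least 71 — true of each 'Yes' example, false of each 'No' one.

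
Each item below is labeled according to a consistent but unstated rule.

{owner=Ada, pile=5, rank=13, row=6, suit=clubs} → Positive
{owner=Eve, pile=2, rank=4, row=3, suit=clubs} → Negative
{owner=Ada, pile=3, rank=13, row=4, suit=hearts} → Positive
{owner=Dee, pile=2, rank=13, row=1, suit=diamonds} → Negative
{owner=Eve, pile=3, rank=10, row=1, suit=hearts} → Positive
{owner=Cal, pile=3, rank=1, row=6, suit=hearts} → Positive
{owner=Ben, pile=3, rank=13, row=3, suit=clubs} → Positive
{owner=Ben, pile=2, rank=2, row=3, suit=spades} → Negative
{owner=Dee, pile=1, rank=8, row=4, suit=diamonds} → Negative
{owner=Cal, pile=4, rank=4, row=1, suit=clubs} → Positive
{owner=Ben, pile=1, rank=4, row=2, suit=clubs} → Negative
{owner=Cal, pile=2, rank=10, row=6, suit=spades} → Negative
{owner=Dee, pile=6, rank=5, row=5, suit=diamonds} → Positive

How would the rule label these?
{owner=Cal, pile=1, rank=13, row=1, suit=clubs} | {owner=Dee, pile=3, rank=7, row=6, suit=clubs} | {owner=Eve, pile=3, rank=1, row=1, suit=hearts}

Negative, Positive, Positive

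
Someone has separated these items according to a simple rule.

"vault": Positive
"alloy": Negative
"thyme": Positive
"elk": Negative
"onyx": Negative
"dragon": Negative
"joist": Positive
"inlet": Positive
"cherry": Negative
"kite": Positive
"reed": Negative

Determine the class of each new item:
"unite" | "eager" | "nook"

Positive, Negative, Negative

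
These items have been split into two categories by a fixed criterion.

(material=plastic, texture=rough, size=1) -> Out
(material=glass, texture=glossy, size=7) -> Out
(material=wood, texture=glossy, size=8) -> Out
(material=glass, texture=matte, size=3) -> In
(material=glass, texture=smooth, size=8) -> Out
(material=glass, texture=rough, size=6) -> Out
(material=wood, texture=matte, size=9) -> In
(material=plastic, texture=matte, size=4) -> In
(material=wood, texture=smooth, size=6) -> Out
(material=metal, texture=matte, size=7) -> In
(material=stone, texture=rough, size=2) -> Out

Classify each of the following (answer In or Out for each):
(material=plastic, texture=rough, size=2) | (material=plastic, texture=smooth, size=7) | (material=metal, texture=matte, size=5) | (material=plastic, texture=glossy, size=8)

The rule appears to be: texture is matte.

Out, Out, In, Out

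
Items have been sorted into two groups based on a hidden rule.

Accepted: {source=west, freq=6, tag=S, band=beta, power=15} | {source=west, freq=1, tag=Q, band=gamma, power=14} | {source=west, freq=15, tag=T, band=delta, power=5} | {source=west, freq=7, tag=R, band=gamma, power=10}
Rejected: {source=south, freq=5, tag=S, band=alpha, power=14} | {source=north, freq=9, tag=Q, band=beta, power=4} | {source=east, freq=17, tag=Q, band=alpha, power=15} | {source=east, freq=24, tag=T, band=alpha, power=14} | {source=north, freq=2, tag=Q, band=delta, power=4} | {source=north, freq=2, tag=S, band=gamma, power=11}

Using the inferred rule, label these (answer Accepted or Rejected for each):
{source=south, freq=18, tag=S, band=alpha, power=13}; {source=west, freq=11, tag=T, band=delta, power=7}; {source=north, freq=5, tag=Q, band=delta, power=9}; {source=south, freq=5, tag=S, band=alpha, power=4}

Comparing the two groups points to one rule — source is west.

Rejected, Accepted, Rejected, Rejected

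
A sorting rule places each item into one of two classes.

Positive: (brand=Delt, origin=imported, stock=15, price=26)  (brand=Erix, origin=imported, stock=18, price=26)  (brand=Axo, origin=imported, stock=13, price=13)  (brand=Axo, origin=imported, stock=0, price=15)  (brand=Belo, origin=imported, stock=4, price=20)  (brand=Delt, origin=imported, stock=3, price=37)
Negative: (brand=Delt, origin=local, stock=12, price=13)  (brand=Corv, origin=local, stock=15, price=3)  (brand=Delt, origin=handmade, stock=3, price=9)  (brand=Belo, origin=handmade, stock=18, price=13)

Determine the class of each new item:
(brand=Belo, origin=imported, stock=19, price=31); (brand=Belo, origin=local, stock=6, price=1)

Rule: origin is imported. This holds for each 'Positive' example and fails for each 'Negative' one.

Positive, Negative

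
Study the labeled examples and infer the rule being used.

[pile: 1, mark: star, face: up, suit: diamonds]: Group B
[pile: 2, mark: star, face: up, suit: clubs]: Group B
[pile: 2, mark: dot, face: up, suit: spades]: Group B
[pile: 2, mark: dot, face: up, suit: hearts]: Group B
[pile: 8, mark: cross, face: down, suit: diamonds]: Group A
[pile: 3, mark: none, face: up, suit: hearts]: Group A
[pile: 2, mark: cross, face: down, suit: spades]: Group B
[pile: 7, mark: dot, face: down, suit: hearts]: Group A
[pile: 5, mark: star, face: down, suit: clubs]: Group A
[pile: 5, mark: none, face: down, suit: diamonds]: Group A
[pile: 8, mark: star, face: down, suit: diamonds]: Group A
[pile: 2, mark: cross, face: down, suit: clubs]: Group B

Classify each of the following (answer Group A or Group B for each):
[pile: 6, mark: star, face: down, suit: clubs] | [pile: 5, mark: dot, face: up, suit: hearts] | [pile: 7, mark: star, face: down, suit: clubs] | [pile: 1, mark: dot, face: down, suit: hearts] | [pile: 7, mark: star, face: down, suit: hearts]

Group A, Group A, Group A, Group B, Group A

Rule: pile ≥ 3. This holds for each 'Group A' example and fails for each 'Group B' one.
[pile: 6, mark: star, face: down, suit: clubs] → pile = 6 → Group A. [pile: 5, mark: dot, face: up, suit: hearts] → pile = 5 → Group A. [pile: 7, mark: star, face: down, suit: clubs] → pile = 7 → Group A. [pile: 1, mark: dot, face: down, suit: hearts] → pile = 1 → Group B. [pile: 7, mark: star, face: down, suit: hearts] → pile = 7 → Group A.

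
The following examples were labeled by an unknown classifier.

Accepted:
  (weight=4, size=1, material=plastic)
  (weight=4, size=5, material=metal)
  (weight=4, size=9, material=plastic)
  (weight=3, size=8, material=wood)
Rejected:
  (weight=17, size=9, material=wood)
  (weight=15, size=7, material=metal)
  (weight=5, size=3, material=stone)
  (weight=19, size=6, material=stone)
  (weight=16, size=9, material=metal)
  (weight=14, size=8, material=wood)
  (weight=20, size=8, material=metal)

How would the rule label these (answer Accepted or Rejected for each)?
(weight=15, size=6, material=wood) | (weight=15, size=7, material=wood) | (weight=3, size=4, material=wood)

Rejected, Rejected, Accepted

The rule appears to be: weight ≤ 4.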